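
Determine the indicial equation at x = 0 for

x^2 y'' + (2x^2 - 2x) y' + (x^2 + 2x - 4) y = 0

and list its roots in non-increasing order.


Divide by x^2 to reach normal form y'' + P_1(x) y' + P_2(x) y = 0 with P_1(x) = 2 - 2/x and P_2(x) = 1 + 2/x - 4/x^2.
x = 0 is a singular point because the y'-coefficient 2 - 2/x has a pole at x = 0 and the y-coefficient 1 + 2/x - 4/x^2 has a pole at x = 0.
It is a regular singular point because x P_1(x) = p(x) = 2x - 2 and x^2 P_2(x) = q(x) = x^2 + 2x - 4 are polynomials, hence analytic at x = 0.
p(0) = -2,  q(0) = -4.
Indicial equation: r(r-1) + p(0) r + q(0) = 0, i.e. r^2 + (p(0) - 1) r + q(0) = 0, i.e. r^2 - 3 r - 4 = 0.
Discriminant: (-3)^2 - 4(-4) = 25, so r = (3 ± 5)/2.
Solving: r_1 = 4, r_2 = -1.

indicial: r^2 - 3 r - 4 = 0; roots r_1 = 4, r_2 = -1


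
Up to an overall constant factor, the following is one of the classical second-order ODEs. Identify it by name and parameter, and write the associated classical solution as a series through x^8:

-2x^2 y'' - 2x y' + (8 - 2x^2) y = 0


All three coefficients share the factor -2; dividing through by -2 gives  x^2 y'' + x y' + (x^2 - 4) y = 0.
This matches the Bessel equation x^2 y'' + x y' + (x^2 - nu^2) y = 0 with nu^2 = 4, so nu = 2; the solution bounded at x = 0 is J_2(x).
Frobenius at x = 0: indicial roots ±nu; for r = nu the recurrence k(k + 2nu) c_k = -c_{k-2} gives the standard series J_nu(x) = sum_{k>=0} (-1)^k / (k! (k+nu)!) (x/2)^(2k+nu). Evaluate the first 4 terms:
  k = 0: (-1)^0 / (0! * 2! * 2^2) x^2 = 1/(1*2*4) x^2 = (1/8) x^2
  k = 1: (-1)^1 / (1! * 3! * 2^4) x^4 = -1/(1*6*16) x^4 = (-1/96) x^4
  k = 2: (-1)^2 / (2! * 4! * 2^6) x^6 = 1/(2*24*64) x^6 = (1/3072) x^6
  k = 3: (-1)^3 / (3! * 5! * 2^8) x^8 = -1/(6*120*256) x^8 = (-1/184320) x^8
Hence J_2(x) = -x^8/184320 + x^6/3072 - x^4/96 + x^2/8 + ....

J_2(x); series = -x^8/184320 + x^6/3072 - x^4/96 + x^2/8


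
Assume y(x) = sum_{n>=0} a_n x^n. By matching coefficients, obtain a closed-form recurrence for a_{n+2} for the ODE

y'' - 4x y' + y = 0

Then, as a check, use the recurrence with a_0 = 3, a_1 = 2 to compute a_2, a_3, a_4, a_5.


Substitute y = sum_n a_n x^n.
y''(x) has coefficient (n+2)(n+1) a_{n+2} at x^n;
-4 x y'(x) has coefficient -4 n a_n at x^n (shift);
y(x) has coefficient 1 a_n at x^n.
Matching x^n: (n+2)(n+1) a_{n+2} + (-4n + 1) a_n = 0.
Thus a_{n+2} = (4n - 1) / ((n+1)(n+2)) * a_n.

Check with a_0 = 3, a_1 = 2 (apply the recurrence for n = 0, 1, 2, 3): a_0 = 3, a_1 = 2, a_2 = -3/2, a_3 = 1, a_4 = -7/8, a_5 = 11/20.

a_(n+2) = (4n - 1) / ((n+1)(n+2)) * a_n; check: a_0 = 3, a_1 = 2, a_2 = -3/2, a_3 = 1, a_4 = -7/8, a_5 = 11/20


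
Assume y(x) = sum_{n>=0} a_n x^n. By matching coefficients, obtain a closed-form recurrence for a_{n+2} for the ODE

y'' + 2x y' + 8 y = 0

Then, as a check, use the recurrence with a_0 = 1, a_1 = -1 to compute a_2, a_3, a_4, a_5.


Substitute y = sum_n a_n x^n.
y''(x) has coefficient (n+2)(n+1) a_{n+2} at x^n;
2 x y'(x) has coefficient 2 n a_n at x^n (shift);
8 y(x) has coefficient 8 a_n at x^n.
Matching x^n: (n+2)(n+1) a_{n+2} + (2n + 8) a_n = 0.
Thus a_{n+2} = (-2n - 8) / ((n+1)(n+2)) * a_n.

Check with a_0 = 1, a_1 = -1 (apply the recurrence for n = 0, 1, 2, 3): a_0 = 1, a_1 = -1, a_2 = -4, a_3 = 5/3, a_4 = 4, a_5 = -7/6.

a_(n+2) = (-2n - 8) / ((n+1)(n+2)) * a_n; check: a_0 = 1, a_1 = -1, a_2 = -4, a_3 = 5/3, a_4 = 4, a_5 = -7/6


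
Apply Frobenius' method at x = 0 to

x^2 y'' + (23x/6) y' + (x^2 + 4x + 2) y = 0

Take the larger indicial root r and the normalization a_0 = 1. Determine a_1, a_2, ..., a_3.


Write in Frobenius form y'' + (p(x)/x) y' + (q(x)/x^2) y = 0:
  p(x) = 23/6,  q(x) = x^2 + 4x + 2.
Indicial equation: r(r-1) + (23/6) r + (2) = 0 -> roots r_1 = -4/3, r_2 = -3/2.
Take r = r_1 = -4/3. Let y(x) = x^r sum_{n>=0} a_n x^n with a_0 = 1.
Substitute y = x^r sum a_n x^n and match x^{r+n}. The recurrence is
  D(n) a_n + 4 a_{n-1} + 1 a_{n-2} = 0,  where D(n) = (r+n)(r+n-1) + (23/6)(r+n) + (2).
  a_n = [-4 a_{n-1} - 1 a_{n-2}] / D(n).
Since the indicial polynomial factors as (r - r_1)(r - r_2), D(n) = (r_1 + n - r_1)(r_1 + n - r_2) = n(n + 1/6).
Evaluating step by step (a_0 = 1):
  n = 1: D(1) = 1(1 + 1/6) = 7/6; numerator = -4(1) = -4; a_1 = (-4)/(7/6) = -24/7
  n = 2: D(2) = 2(2 + 1/6) = 13/3; numerator = -4(-24/7) - 1(1) = 89/7; a_2 = (89/7)/(13/3) = 267/91
  n = 3: D(3) = 3(3 + 1/6) = 19/2; numerator = -4(267/91) - 1(-24/7) = -108/13; a_3 = (-108/13)/(19/2) = -216/247

r = -4/3; a_0 = 1; a_1 = -24/7; a_2 = 267/91; a_3 = -216/247


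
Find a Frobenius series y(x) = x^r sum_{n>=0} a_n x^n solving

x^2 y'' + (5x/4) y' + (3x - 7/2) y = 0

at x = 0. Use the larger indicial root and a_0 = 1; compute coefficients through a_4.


Write in Frobenius form y'' + (p(x)/x) y' + (q(x)/x^2) y = 0:
  p(x) = 5/4,  q(x) = 3x - 7/2.
Indicial equation: r(r-1) + (5/4) r + (-7/2) = 0 -> roots r_1 = 7/4, r_2 = -2.
Take r = r_1 = 7/4. Let y(x) = x^r sum_{n>=0} a_n x^n with a_0 = 1.
Substitute y = x^r sum a_n x^n and match x^{r+n}. The recurrence is
  D(n) a_n + 3 a_{n-1} = 0,  where D(n) = (r+n)(r+n-1) + (5/4)(r+n) + (-7/2).
  a_n = -3 / D(n) * a_{n-1}.
Since the indicial polynomial factors as (r - r_1)(r - r_2), D(n) = (r_1 + n - r_1)(r_1 + n - r_2) = n(n + 15/4).
Evaluating step by step (a_0 = 1):
  n = 1: D(1) = 1(1 + 15/4) = 19/4; numerator = -3(1) = -3; a_1 = (-3)/(19/4) = -12/19
  n = 2: D(2) = 2(2 + 15/4) = 23/2; numerator = -3(-12/19) = 36/19; a_2 = (36/19)/(23/2) = 72/437
  n = 3: D(3) = 3(3 + 15/4) = 81/4; numerator = -3(72/437) = -216/437; a_3 = (-216/437)/(81/4) = -32/1311
  n = 4: D(4) = 4(4 + 15/4) = 31; numerator = -3(-32/1311) = 32/437; a_4 = (32/437)/(31) = 32/13547

r = 7/4; a_0 = 1; a_1 = -12/19; a_2 = 72/437; a_3 = -32/1311; a_4 = 32/13547


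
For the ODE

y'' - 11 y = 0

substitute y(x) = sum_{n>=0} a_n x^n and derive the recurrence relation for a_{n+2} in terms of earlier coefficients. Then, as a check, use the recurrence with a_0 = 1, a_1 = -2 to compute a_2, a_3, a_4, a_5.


Substitute y = sum_n a_n x^n into y'' + (const) y = 0.
y''(x) = sum_{n>=0} (n+2)(n+1) a_{n+2} x^n.
The ODE becomes sum_n [(n+2)(n+1) a_{n+2} - 11 a_n] x^n = 0.
Setting each coefficient to zero gives the recurrence:
  (n+2)(n+1) a_{n+2} - 11 a_n = 0,
  a_{n+2} = 11 / ((n+1)(n+2)) a_n.

Check with a_0 = 1, a_1 = -2 (apply the recurrence for n = 0, 1, 2, 3): a_0 = 1, a_1 = -2, a_2 = 11/2, a_3 = -11/3, a_4 = 121/24, a_5 = -121/60.

a_{n+2} = 11/((n+1)(n+2)) * a_n; check: a_0 = 1, a_1 = -2, a_2 = 11/2, a_3 = -11/3, a_4 = 121/24, a_5 = -121/60


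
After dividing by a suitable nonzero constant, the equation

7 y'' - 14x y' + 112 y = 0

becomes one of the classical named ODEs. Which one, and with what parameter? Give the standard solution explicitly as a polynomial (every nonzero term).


All three coefficients share the factor 7; dividing through by 7 gives  y'' - 2x y' + 16 y = 0.
This matches the Hermite equation y'' - 2x y' + 2n y = 0 with 2n = 16, so n = 8; the polynomial solution is H_8(x).
With y = sum_k a_k x^k, matching x^k gives (k+2)(k+1) a_{k+2} = 2(k - n) a_k = 2(k - 8) a_k. The right side vanishes at k = 8, so the series with the parity of 8 terminates at degree 8.
Standard normalization: leading coefficient of H_n is 2^n, so a_8 = 2^8 = 256. Work downward with a_k = (k+1)(k+2) a_{k+2} / (2(k - n)):
  a_6 = (7)(8)(256) / (2(6 - 8)) = 14336/(-4) = -3584
  a_4 = (5)(6)(-3584) / (2(4 - 8)) = -107520/(-8) = 13440
  a_2 = (3)(4)(13440) / (2(2 - 8)) = 161280/(-12) = -13440
  a_0 = (1)(2)(-13440) / (2(0 - 8)) = -26880/(-16) = 1680
Hence H_8(x) = 256 x^8 - 3584 x^6 + 13440 x^4 - 13440 x^2 + 1680.

H_8(x); series = 256 x^8 - 3584 x^6 + 13440 x^4 - 13440 x^2 + 1680


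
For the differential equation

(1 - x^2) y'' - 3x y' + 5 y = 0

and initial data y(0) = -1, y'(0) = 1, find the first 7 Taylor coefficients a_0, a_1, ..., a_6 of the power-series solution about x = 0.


Ansatz: y(x) = sum_{n>=0} a_n x^n, so y'(x) = sum_{n>=1} n a_n x^(n-1) and y''(x) = sum_{n>=2} n(n-1) a_n x^(n-2).
Substitute into P(x) y'' + Q(x) y' + R(x) y = 0 with P(x) = 1 - x^2, Q(x) = -3x, R(x) = 5, and match powers of x.
Initial conditions: a_0 = -1, a_1 = 1.
Setting the coefficient of each power of x to zero and solving order by order (substituting the coefficients already found):
  x^0: 2 a_2 + 5 a_0 = 0  ->  2 a_2 = -5 a_0 = 5  ->  a_2 = 5/2
  x^1: 6 a_3 + 2 a_1 = 0  ->  6 a_3 = -2 a_1 = -2  ->  a_3 = -1/3
  x^2: 12 a_4 - 3 a_2 = 0  ->  12 a_4 = 3 a_2 = 15/2  ->  a_4 = 5/8
  x^3: 20 a_5 - 10 a_3 = 0  ->  20 a_5 = 10 a_3 = -10/3  ->  a_5 = -1/6
  x^4: 30 a_6 - 19 a_4 = 0  ->  30 a_6 = 19 a_4 = 95/8  ->  a_6 = 19/48
Truncated series: y(x) = -1 + x + (5/2) x^2 - (1/3) x^3 + (5/8) x^4 - (1/6) x^5 + (19/48) x^6 + O(x^7).

a_0 = -1; a_1 = 1; a_2 = 5/2; a_3 = -1/3; a_4 = 5/8; a_5 = -1/6; a_6 = 19/48


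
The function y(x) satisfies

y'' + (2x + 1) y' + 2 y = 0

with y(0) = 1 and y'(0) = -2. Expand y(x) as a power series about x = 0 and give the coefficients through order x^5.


Ansatz: y(x) = sum_{n>=0} a_n x^n, so y'(x) = sum_{n>=1} n a_n x^(n-1) and y''(x) = sum_{n>=2} n(n-1) a_n x^(n-2).
Substitute into P(x) y'' + Q(x) y' + R(x) y = 0 with P(x) = 1, Q(x) = 2x + 1, R(x) = 2, and match powers of x.
Initial conditions: a_0 = 1, a_1 = -2.
Setting the coefficient of each power of x to zero and solving order by order (substituting the coefficients already found):
  x^0: 2 a_2 + a_1 + 2 a_0 = 0  ->  2 a_2 = -a_1 - 2 a_0 = 0  ->  a_2 = 0
  x^1: 6 a_3 + 2 a_2 + 4 a_1 = 0  ->  6 a_3 = -2 a_2 - 4 a_1 = 8  ->  a_3 = 4/3
  x^2: 12 a_4 + 3 a_3 + 6 a_2 = 0  ->  12 a_4 = -3 a_3 - 6 a_2 = -4  ->  a_4 = -1/3
  x^3: 20 a_5 + 4 a_4 + 8 a_3 = 0  ->  20 a_5 = -4 a_4 - 8 a_3 = -28/3  ->  a_5 = -7/15
Truncated series: y(x) = 1 - 2 x + (4/3) x^3 - (1/3) x^4 - (7/15) x^5 + O(x^6).

a_0 = 1; a_1 = -2; a_2 = 0; a_3 = 4/3; a_4 = -1/3; a_5 = -7/15


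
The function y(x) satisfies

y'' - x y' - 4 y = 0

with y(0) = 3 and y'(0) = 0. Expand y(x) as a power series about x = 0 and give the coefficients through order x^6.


Ansatz: y(x) = sum_{n>=0} a_n x^n, so y'(x) = sum_{n>=1} n a_n x^(n-1) and y''(x) = sum_{n>=2} n(n-1) a_n x^(n-2).
Substitute into P(x) y'' + Q(x) y' + R(x) y = 0 with P(x) = 1, Q(x) = -x, R(x) = -4, and match powers of x.
Initial conditions: a_0 = 3, a_1 = 0.
Setting the coefficient of each power of x to zero and solving order by order (substituting the coefficients already found):
  x^0: 2 a_2 - 4 a_0 = 0  ->  2 a_2 = 4 a_0 = 12  ->  a_2 = 6
  x^1: 6 a_3 - 5 a_1 = 0  ->  6 a_3 = 5 a_1 = 0  ->  a_3 = 0
  x^2: 12 a_4 - 6 a_2 = 0  ->  12 a_4 = 6 a_2 = 36  ->  a_4 = 3
  x^3: 20 a_5 - 7 a_3 = 0  ->  20 a_5 = 7 a_3 = 0  ->  a_5 = 0
  x^4: 30 a_6 - 8 a_4 = 0  ->  30 a_6 = 8 a_4 = 24  ->  a_6 = 4/5
Truncated series: y(x) = 3 + 6 x^2 + 3 x^4 + (4/5) x^6 + O(x^7).

a_0 = 3; a_1 = 0; a_2 = 6; a_3 = 0; a_4 = 3; a_5 = 0; a_6 = 4/5


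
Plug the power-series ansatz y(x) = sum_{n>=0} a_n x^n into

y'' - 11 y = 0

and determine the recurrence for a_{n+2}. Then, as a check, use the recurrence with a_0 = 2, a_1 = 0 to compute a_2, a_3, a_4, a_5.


Substitute y = sum_n a_n x^n into y'' + (const) y = 0.
y''(x) = sum_{n>=0} (n+2)(n+1) a_{n+2} x^n.
The ODE becomes sum_n [(n+2)(n+1) a_{n+2} - 11 a_n] x^n = 0.
Setting each coefficient to zero gives the recurrence:
  (n+2)(n+1) a_{n+2} - 11 a_n = 0,
  a_{n+2} = 11 / ((n+1)(n+2)) a_n.

Check with a_0 = 2, a_1 = 0 (apply the recurrence for n = 0, 1, 2, 3): a_0 = 2, a_1 = 0, a_2 = 11, a_3 = 0, a_4 = 121/12, a_5 = 0.

a_{n+2} = 11/((n+1)(n+2)) * a_n; check: a_0 = 2, a_1 = 0, a_2 = 11, a_3 = 0, a_4 = 121/12, a_5 = 0


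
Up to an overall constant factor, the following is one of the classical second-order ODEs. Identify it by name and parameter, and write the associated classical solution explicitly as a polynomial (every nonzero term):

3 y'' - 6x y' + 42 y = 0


All three coefficients share the factor 3; dividing through by 3 gives  y'' - 2x y' + 14 y = 0.
This matches the Hermite equation y'' - 2x y' + 2n y = 0 with 2n = 14, so n = 7; the polynomial solution is H_7(x).
With y = sum_k a_k x^k, matching x^k gives (k+2)(k+1) a_{k+2} = 2(k - n) a_k = 2(k - 7) a_k. The right side vanishes at k = 7, so the series with the parity of 7 terminates at degree 7.
Standard normalization: leading coefficient of H_n is 2^n, so a_7 = 2^7 = 128. Work downward with a_k = (k+1)(k+2) a_{k+2} / (2(k - n)):
  a_5 = (6)(7)(128) / (2(5 - 7)) = 5376/(-4) = -1344
  a_3 = (4)(5)(-1344) / (2(3 - 7)) = -26880/(-8) = 3360
  a_1 = (2)(3)(3360) / (2(1 - 7)) = 20160/(-12) = -1680
Hence H_7(x) = 128 x^7 - 1344 x^5 + 3360 x^3 - 1680 x.

H_7(x); series = 128 x^7 - 1344 x^5 + 3360 x^3 - 1680 x


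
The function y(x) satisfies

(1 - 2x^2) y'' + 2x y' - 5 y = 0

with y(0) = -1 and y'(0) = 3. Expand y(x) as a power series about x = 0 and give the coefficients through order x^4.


Ansatz: y(x) = sum_{n>=0} a_n x^n, so y'(x) = sum_{n>=1} n a_n x^(n-1) and y''(x) = sum_{n>=2} n(n-1) a_n x^(n-2).
Substitute into P(x) y'' + Q(x) y' + R(x) y = 0 with P(x) = 1 - 2x^2, Q(x) = 2x, R(x) = -5, and match powers of x.
Initial conditions: a_0 = -1, a_1 = 3.
Setting the coefficient of each power of x to zero and solving order by order (substituting the coefficients already found):
  x^0: 2 a_2 - 5 a_0 = 0  ->  2 a_2 = 5 a_0 = -5  ->  a_2 = -5/2
  x^1: 6 a_3 - 3 a_1 = 0  ->  6 a_3 = 3 a_1 = 9  ->  a_3 = 3/2
  x^2: 12 a_4 - 5 a_2 = 0  ->  12 a_4 = 5 a_2 = -25/2  ->  a_4 = -25/24
Truncated series: y(x) = -1 + 3 x - (5/2) x^2 + (3/2) x^3 - (25/24) x^4 + O(x^5).

a_0 = -1; a_1 = 3; a_2 = -5/2; a_3 = 3/2; a_4 = -25/24


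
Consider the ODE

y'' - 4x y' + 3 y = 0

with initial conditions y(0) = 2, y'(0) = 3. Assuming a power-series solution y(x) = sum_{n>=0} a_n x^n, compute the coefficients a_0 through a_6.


Ansatz: y(x) = sum_{n>=0} a_n x^n, so y'(x) = sum_{n>=1} n a_n x^(n-1) and y''(x) = sum_{n>=2} n(n-1) a_n x^(n-2).
Substitute into P(x) y'' + Q(x) y' + R(x) y = 0 with P(x) = 1, Q(x) = -4x, R(x) = 3, and match powers of x.
Initial conditions: a_0 = 2, a_1 = 3.
Setting the coefficient of each power of x to zero and solving order by order (substituting the coefficients already found):
  x^0: 2 a_2 + 3 a_0 = 0  ->  2 a_2 = -3 a_0 = -6  ->  a_2 = -3
  x^1: 6 a_3 - a_1 = 0  ->  6 a_3 = a_1 = 3  ->  a_3 = 1/2
  x^2: 12 a_4 - 5 a_2 = 0  ->  12 a_4 = 5 a_2 = -15  ->  a_4 = -5/4
  x^3: 20 a_5 - 9 a_3 = 0  ->  20 a_5 = 9 a_3 = 9/2  ->  a_5 = 9/40
  x^4: 30 a_6 - 13 a_4 = 0  ->  30 a_6 = 13 a_4 = -65/4  ->  a_6 = -13/24
Truncated series: y(x) = 2 + 3 x - 3 x^2 + (1/2) x^3 - (5/4) x^4 + (9/40) x^5 - (13/24) x^6 + O(x^7).

a_0 = 2; a_1 = 3; a_2 = -3; a_3 = 1/2; a_4 = -5/4; a_5 = 9/40; a_6 = -13/24


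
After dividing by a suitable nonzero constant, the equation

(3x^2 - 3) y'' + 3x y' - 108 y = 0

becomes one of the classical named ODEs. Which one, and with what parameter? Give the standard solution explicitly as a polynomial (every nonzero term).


All three coefficients share the factor -3; dividing through by -3 gives  (1 - x^2) y'' - x y' + 36 y = 0.
This matches the Chebyshev equation (1 - x^2) y'' - x y' + n^2 y = 0 (note the -x y' term, not -2x y') with n^2 = 36, so n = 6; the polynomial solution is T_6(x).
With y = sum_k a_k x^k, matching x^k gives (k+2)(k+1) a_{k+2} = (k^2 - n^2) a_k = (k - 6)(k + 6) a_k. The right side vanishes at k = 6, so the series with the parity of 6 terminates at degree 6.
Standard normalization: leading coefficient of T_n is 2^(n-1), so a_6 = 2^5 = 32. Work downward with a_k = (k+1)(k+2) a_{k+2} / ((k - 6)(k + 6)):
  a_4 = (5)(6)(32) / ((4 - 6)(4 + 6)) = 960/(-20) = -48
  a_2 = (3)(4)(-48) / ((2 - 6)(2 + 6)) = -576/(-32) = 18
  a_0 = (1)(2)(18) / ((0 - 6)(0 + 6)) = 36/(-36) = -1
Hence T_6(x) = 32 x^6 - 48 x^4 + 18 x^2 - 1.

T_6(x); series = 32 x^6 - 48 x^4 + 18 x^2 - 1


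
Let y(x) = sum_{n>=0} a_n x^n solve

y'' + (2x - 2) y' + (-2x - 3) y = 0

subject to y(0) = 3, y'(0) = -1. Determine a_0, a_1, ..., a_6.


Ansatz: y(x) = sum_{n>=0} a_n x^n, so y'(x) = sum_{n>=1} n a_n x^(n-1) and y''(x) = sum_{n>=2} n(n-1) a_n x^(n-2).
Substitute into P(x) y'' + Q(x) y' + R(x) y = 0 with P(x) = 1, Q(x) = 2x - 2, R(x) = -2x - 3, and match powers of x.
Initial conditions: a_0 = 3, a_1 = -1.
Setting the coefficient of each power of x to zero and solving order by order (substituting the coefficients already found):
  x^0: 2 a_2 - 2 a_1 - 3 a_0 = 0  ->  2 a_2 = 2 a_1 + 3 a_0 = 7  ->  a_2 = 7/2
  x^1: 6 a_3 - 4 a_2 - a_1 - 2 a_0 = 0  ->  6 a_3 = 4 a_2 + a_1 + 2 a_0 = 19  ->  a_3 = 19/6
  x^2: 12 a_4 - 6 a_3 + a_2 - 2 a_1 = 0  ->  12 a_4 = 6 a_3 - a_2 + 2 a_1 = 27/2  ->  a_4 = 9/8
  x^3: 20 a_5 - 8 a_4 + 3 a_3 - 2 a_2 = 0  ->  20 a_5 = 8 a_4 - 3 a_3 + 2 a_2 = 13/2  ->  a_5 = 13/40
  x^4: 30 a_6 - 10 a_5 + 5 a_4 - 2 a_3 = 0  ->  30 a_6 = 10 a_5 - 5 a_4 + 2 a_3 = 95/24  ->  a_6 = 19/144
Truncated series: y(x) = 3 - x + (7/2) x^2 + (19/6) x^3 + (9/8) x^4 + (13/40) x^5 + (19/144) x^6 + O(x^7).

a_0 = 3; a_1 = -1; a_2 = 7/2; a_3 = 19/6; a_4 = 9/8; a_5 = 13/40; a_6 = 19/144


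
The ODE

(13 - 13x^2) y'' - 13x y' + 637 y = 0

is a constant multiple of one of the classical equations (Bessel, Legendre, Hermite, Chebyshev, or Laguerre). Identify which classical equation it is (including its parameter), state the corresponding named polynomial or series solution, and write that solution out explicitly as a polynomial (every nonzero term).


All three coefficients share the factor 13; dividing through by 13 gives  (1 - x^2) y'' - x y' + 49 y = 0.
This matches the Chebyshev equation (1 - x^2) y'' - x y' + n^2 y = 0 (note the -x y' term, not -2x y') with n^2 = 49, so n = 7; the polynomial solution is T_7(x).
With y = sum_k a_k x^k, matching x^k gives (k+2)(k+1) a_{k+2} = (k^2 - n^2) a_k = (k - 7)(k + 7) a_k. The right side vanishes at k = 7, so the series with the parity of 7 terminates at degree 7.
Standard normalization: leading coefficient of T_n is 2^(n-1), so a_7 = 2^6 = 64. Work downward with a_k = (k+1)(k+2) a_{k+2} / ((k - 7)(k + 7)):
  a_5 = (6)(7)(64) / ((5 - 7)(5 + 7)) = 2688/(-24) = -112
  a_3 = (4)(5)(-112) / ((3 - 7)(3 + 7)) = -2240/(-40) = 56
  a_1 = (2)(3)(56) / ((1 - 7)(1 + 7)) = 336/(-48) = -7
Hence T_7(x) = 64 x^7 - 112 x^5 + 56 x^3 - 7 x.

T_7(x); series = 64 x^7 - 112 x^5 + 56 x^3 - 7 x


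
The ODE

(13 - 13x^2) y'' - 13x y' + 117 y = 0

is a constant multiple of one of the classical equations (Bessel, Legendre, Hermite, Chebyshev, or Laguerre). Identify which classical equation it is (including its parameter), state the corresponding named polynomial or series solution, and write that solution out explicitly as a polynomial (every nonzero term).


All three coefficients share the factor 13; dividing through by 13 gives  (1 - x^2) y'' - x y' + 9 y = 0.
This matches the Chebyshev equation (1 - x^2) y'' - x y' + n^2 y = 0 (note the -x y' term, not -2x y') with n^2 = 9, so n = 3; the polynomial solution is T_3(x).
With y = sum_k a_k x^k, matching x^k gives (k+2)(k+1) a_{k+2} = (k^2 - n^2) a_k = (k - 3)(k + 3) a_k. The right side vanishes at k = 3, so the series with the parity of 3 terminates at degree 3.
Standard normalization: leading coefficient of T_n is 2^(n-1), so a_3 = 2^2 = 4. Work downward with a_k = (k+1)(k+2) a_{k+2} / ((k - 3)(k + 3)):
  a_1 = (2)(3)(4) / ((1 - 3)(1 + 3)) = 24/(-8) = -3
Hence T_3(x) = 4 x^3 - 3 x.

T_3(x); series = 4 x^3 - 3 x


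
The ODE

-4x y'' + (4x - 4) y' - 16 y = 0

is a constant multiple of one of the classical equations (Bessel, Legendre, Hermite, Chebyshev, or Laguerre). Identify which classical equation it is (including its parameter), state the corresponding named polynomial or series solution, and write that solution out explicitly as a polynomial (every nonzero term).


All three coefficients share the factor -4; dividing through by -4 gives  x y'' + (1 - x) y' + 4 y = 0.
This matches the Laguerre equation x y'' + (1 - x) y' + n y = 0 with n = 4; the polynomial solution is L_4(x).
With y = sum_k a_k x^k, matching x^k gives (k+1)k a_{k+1} + (k+1) a_{k+1} - k a_k + n a_k = 0, i.e. (k+1)^2 a_{k+1} = (k - n) a_k = (k - 4) a_k. The right side vanishes at k = 4, so the series terminates at degree 4.
Standard normalization L_n(0) = 1 gives a_0 = 1. Work upward with a_{k+1} = (k - 4) a_k / (k+1)^2:
  a_1 = (0 - 4)(1) / 1^2 = -4/1 = -4
  a_2 = (1 - 4)(-4) / 2^2 = 12/4 = 3
  a_3 = (2 - 4)(3) / 3^2 = -6/9 = -2/3
  a_4 = (3 - 4)(-2/3) / 4^2 = (2/3)/16 = 1/24
Hence L_4(x) = x^4/24 - 2 x^3/3 + 3 x^2 - 4 x + 1.

L_4(x); series = x^4/24 - 2 x^3/3 + 3 x^2 - 4 x + 1


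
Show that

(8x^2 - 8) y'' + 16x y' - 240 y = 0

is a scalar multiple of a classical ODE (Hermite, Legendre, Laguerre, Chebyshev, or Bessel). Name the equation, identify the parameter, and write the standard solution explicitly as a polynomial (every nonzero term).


All three coefficients share the factor -8; dividing through by -8 gives  (1 - x^2) y'' - 2x y' + 30 y = 0.
This matches the Legendre equation (1 - x^2) y'' - 2x y' + n(n+1) y = 0 (note the -2x y' term) with n(n+1) = 30, so n = 5; the polynomial solution is P_5(x).
With y = sum_k a_k x^k, matching x^k gives (k+2)(k+1) a_{k+2} = [k(k+1) - n(n+1)] a_k = (k - 5)(k + 6) a_k. The right side vanishes at k = 5, so the series with the parity of 5 terminates at degree 5.
Standard normalization (P_n(1) = 1): leading coefficient (2n)!/(2^n (n!)^2) = 3628800/(32*14400) = 63/8, so a_5 = 63/8. Work downward with a_k = (k+1)(k+2) a_{k+2} / ((k - 5)(k + 6)):
  a_3 = (4)(5)(63/8) / ((3 - 5)(3 + 6)) = (315/2)/(-18) = -35/4
  a_1 = (2)(3)(-35/4) / ((1 - 5)(1 + 6)) = (-105/2)/(-28) = 15/8
Hence P_5(x) = 63 x^5/8 - 35 x^3/4 + 15 x/8.

P_5(x); series = 63 x^5/8 - 35 x^3/4 + 15 x/8


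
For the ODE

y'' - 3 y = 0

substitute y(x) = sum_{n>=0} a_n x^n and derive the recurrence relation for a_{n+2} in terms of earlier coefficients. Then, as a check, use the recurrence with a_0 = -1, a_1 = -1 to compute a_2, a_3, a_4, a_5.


Substitute y = sum_n a_n x^n into y'' + (const) y = 0.
y''(x) = sum_{n>=0} (n+2)(n+1) a_{n+2} x^n.
The ODE becomes sum_n [(n+2)(n+1) a_{n+2} - 3 a_n] x^n = 0.
Setting each coefficient to zero gives the recurrence:
  (n+2)(n+1) a_{n+2} - 3 a_n = 0,
  a_{n+2} = 3 / ((n+1)(n+2)) a_n.

Check with a_0 = -1, a_1 = -1 (apply the recurrence for n = 0, 1, 2, 3): a_0 = -1, a_1 = -1, a_2 = -3/2, a_3 = -1/2, a_4 = -3/8, a_5 = -3/40.

a_{n+2} = 3/((n+1)(n+2)) * a_n; check: a_0 = -1, a_1 = -1, a_2 = -3/2, a_3 = -1/2, a_4 = -3/8, a_5 = -3/40


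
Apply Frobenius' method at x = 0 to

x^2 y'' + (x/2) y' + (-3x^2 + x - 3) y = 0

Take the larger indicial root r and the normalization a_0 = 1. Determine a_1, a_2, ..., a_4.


Write in Frobenius form y'' + (p(x)/x) y' + (q(x)/x^2) y = 0:
  p(x) = 1/2,  q(x) = -3x^2 + x - 3.
Indicial equation: r(r-1) + (1/2) r + (-3) = 0 -> roots r_1 = 2, r_2 = -3/2.
Take r = r_1 = 2. Let y(x) = x^r sum_{n>=0} a_n x^n with a_0 = 1.
Substitute y = x^r sum a_n x^n and match x^{r+n}. The recurrence is
  D(n) a_n + 1 a_{n-1} - 3 a_{n-2} = 0,  where D(n) = (r+n)(r+n-1) + (1/2)(r+n) + (-3).
  a_n = [-1 a_{n-1} + 3 a_{n-2}] / D(n).
Since the indicial polynomial factors as (r - r_1)(r - r_2), D(n) = (r_1 + n - r_1)(r_1 + n - r_2) = n(n + 7/2).
Evaluating step by step (a_0 = 1):
  n = 1: D(1) = 1(1 + 7/2) = 9/2; numerator = -1(1) = -1; a_1 = (-1)/(9/2) = -2/9
  n = 2: D(2) = 2(2 + 7/2) = 11; numerator = -1(-2/9) + 3(1) = 29/9; a_2 = (29/9)/(11) = 29/99
  n = 3: D(3) = 3(3 + 7/2) = 39/2; numerator = -1(29/99) + 3(-2/9) = -95/99; a_3 = (-95/99)/(39/2) = -190/3861
  n = 4: D(4) = 4(4 + 7/2) = 30; numerator = -1(-190/3861) + 3(29/99) = 3583/3861; a_4 = (3583/3861)/(30) = 3583/115830

r = 2; a_0 = 1; a_1 = -2/9; a_2 = 29/99; a_3 = -190/3861; a_4 = 3583/115830


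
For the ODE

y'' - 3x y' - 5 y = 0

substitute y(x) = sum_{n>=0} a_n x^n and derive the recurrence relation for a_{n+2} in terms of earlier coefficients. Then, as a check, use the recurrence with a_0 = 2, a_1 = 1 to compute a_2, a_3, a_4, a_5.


Substitute y = sum_n a_n x^n.
y''(x) has coefficient (n+2)(n+1) a_{n+2} at x^n;
-3 x y'(x) has coefficient -3 n a_n at x^n (shift);
-5 y(x) has coefficient -5 a_n at x^n.
Matching x^n: (n+2)(n+1) a_{n+2} + (-3n - 5) a_n = 0.
Thus a_{n+2} = (3n + 5) / ((n+1)(n+2)) * a_n.

Check with a_0 = 2, a_1 = 1 (apply the recurrence for n = 0, 1, 2, 3): a_0 = 2, a_1 = 1, a_2 = 5, a_3 = 4/3, a_4 = 55/12, a_5 = 14/15.

a_(n+2) = (3n + 5) / ((n+1)(n+2)) * a_n; check: a_0 = 2, a_1 = 1, a_2 = 5, a_3 = 4/3, a_4 = 55/12, a_5 = 14/15


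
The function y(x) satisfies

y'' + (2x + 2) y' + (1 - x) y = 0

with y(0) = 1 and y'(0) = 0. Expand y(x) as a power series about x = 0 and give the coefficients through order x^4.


Ansatz: y(x) = sum_{n>=0} a_n x^n, so y'(x) = sum_{n>=1} n a_n x^(n-1) and y''(x) = sum_{n>=2} n(n-1) a_n x^(n-2).
Substitute into P(x) y'' + Q(x) y' + R(x) y = 0 with P(x) = 1, Q(x) = 2x + 2, R(x) = 1 - x, and match powers of x.
Initial conditions: a_0 = 1, a_1 = 0.
Setting the coefficient of each power of x to zero and solving order by order (substituting the coefficients already found):
  x^0: 2 a_2 + 2 a_1 + a_0 = 0  ->  2 a_2 = -2 a_1 - a_0 = -1  ->  a_2 = -1/2
  x^1: 6 a_3 + 4 a_2 + 3 a_1 - a_0 = 0  ->  6 a_3 = -4 a_2 - 3 a_1 + a_0 = 3  ->  a_3 = 1/2
  x^2: 12 a_4 + 6 a_3 + 5 a_2 - a_1 = 0  ->  12 a_4 = -6 a_3 - 5 a_2 + a_1 = -1/2  ->  a_4 = -1/24
Truncated series: y(x) = 1 - (1/2) x^2 + (1/2) x^3 - (1/24) x^4 + O(x^5).

a_0 = 1; a_1 = 0; a_2 = -1/2; a_3 = 1/2; a_4 = -1/24


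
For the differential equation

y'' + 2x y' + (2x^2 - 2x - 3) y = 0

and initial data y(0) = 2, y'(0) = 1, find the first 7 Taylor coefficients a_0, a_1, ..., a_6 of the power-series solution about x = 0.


Ansatz: y(x) = sum_{n>=0} a_n x^n, so y'(x) = sum_{n>=1} n a_n x^(n-1) and y''(x) = sum_{n>=2} n(n-1) a_n x^(n-2).
Substitute into P(x) y'' + Q(x) y' + R(x) y = 0 with P(x) = 1, Q(x) = 2x, R(x) = 2x^2 - 2x - 3, and match powers of x.
Initial conditions: a_0 = 2, a_1 = 1.
Setting the coefficient of each power of x to zero and solving order by order (substituting the coefficients already found):
  x^0: 2 a_2 - 3 a_0 = 0  ->  2 a_2 = 3 a_0 = 6  ->  a_2 = 3
  x^1: 6 a_3 - a_1 - 2 a_0 = 0  ->  6 a_3 = a_1 + 2 a_0 = 5  ->  a_3 = 5/6
  x^2: 12 a_4 + a_2 - 2 a_1 + 2 a_0 = 0  ->  12 a_4 = -a_2 + 2 a_1 - 2 a_0 = -5  ->  a_4 = -5/12
  x^3: 20 a_5 + 3 a_3 - 2 a_2 + 2 a_1 = 0  ->  20 a_5 = -3 a_3 + 2 a_2 - 2 a_1 = 3/2  ->  a_5 = 3/40
  x^4: 30 a_6 + 5 a_4 - 2 a_3 + 2 a_2 = 0  ->  30 a_6 = -5 a_4 + 2 a_3 - 2 a_2 = -9/4  ->  a_6 = -3/40
Truncated series: y(x) = 2 + x + 3 x^2 + (5/6) x^3 - (5/12) x^4 + (3/40) x^5 - (3/40) x^6 + O(x^7).

a_0 = 2; a_1 = 1; a_2 = 3; a_3 = 5/6; a_4 = -5/12; a_5 = 3/40; a_6 = -3/40


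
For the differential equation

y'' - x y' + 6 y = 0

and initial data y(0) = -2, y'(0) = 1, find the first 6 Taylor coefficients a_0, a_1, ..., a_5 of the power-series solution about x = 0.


Ansatz: y(x) = sum_{n>=0} a_n x^n, so y'(x) = sum_{n>=1} n a_n x^(n-1) and y''(x) = sum_{n>=2} n(n-1) a_n x^(n-2).
Substitute into P(x) y'' + Q(x) y' + R(x) y = 0 with P(x) = 1, Q(x) = -x, R(x) = 6, and match powers of x.
Initial conditions: a_0 = -2, a_1 = 1.
Setting the coefficient of each power of x to zero and solving order by order (substituting the coefficients already found):
  x^0: 2 a_2 + 6 a_0 = 0  ->  2 a_2 = -6 a_0 = 12  ->  a_2 = 6
  x^1: 6 a_3 + 5 a_1 = 0  ->  6 a_3 = -5 a_1 = -5  ->  a_3 = -5/6
  x^2: 12 a_4 + 4 a_2 = 0  ->  12 a_4 = -4 a_2 = -24  ->  a_4 = -2
  x^3: 20 a_5 + 3 a_3 = 0  ->  20 a_5 = -3 a_3 = 5/2  ->  a_5 = 1/8
Truncated series: y(x) = -2 + x + 6 x^2 - (5/6) x^3 - 2 x^4 + (1/8) x^5 + O(x^6).

a_0 = -2; a_1 = 1; a_2 = 6; a_3 = -5/6; a_4 = -2; a_5 = 1/8


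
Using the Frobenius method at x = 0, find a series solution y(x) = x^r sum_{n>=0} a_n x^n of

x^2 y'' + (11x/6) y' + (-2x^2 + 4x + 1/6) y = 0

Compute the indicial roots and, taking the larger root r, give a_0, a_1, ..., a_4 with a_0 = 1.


Write in Frobenius form y'' + (p(x)/x) y' + (q(x)/x^2) y = 0:
  p(x) = 11/6,  q(x) = -2x^2 + 4x + 1/6.
Indicial equation: r(r-1) + (11/6) r + (1/6) = 0 -> roots r_1 = -1/3, r_2 = -1/2.
Take r = r_1 = -1/3. Let y(x) = x^r sum_{n>=0} a_n x^n with a_0 = 1.
Substitute y = x^r sum a_n x^n and match x^{r+n}. The recurrence is
  D(n) a_n + 4 a_{n-1} - 2 a_{n-2} = 0,  where D(n) = (r+n)(r+n-1) + (11/6)(r+n) + (1/6).
  a_n = [-4 a_{n-1} + 2 a_{n-2}] / D(n).
Since the indicial polynomial factors as (r - r_1)(r - r_2), D(n) = (r_1 + n - r_1)(r_1 + n - r_2) = n(n + 1/6).
Evaluating step by step (a_0 = 1):
  n = 1: D(1) = 1(1 + 1/6) = 7/6; numerator = -4(1) = -4; a_1 = (-4)/(7/6) = -24/7
  n = 2: D(2) = 2(2 + 1/6) = 13/3; numerator = -4(-24/7) + 2(1) = 110/7; a_2 = (110/7)/(13/3) = 330/91
  n = 3: D(3) = 3(3 + 1/6) = 19/2; numerator = -4(330/91) + 2(-24/7) = -1944/91; a_3 = (-1944/91)/(19/2) = -3888/1729
  n = 4: D(4) = 4(4 + 1/6) = 50/3; numerator = -4(-3888/1729) + 2(330/91) = 28092/1729; a_4 = (28092/1729)/(50/3) = 42138/43225

r = -1/3; a_0 = 1; a_1 = -24/7; a_2 = 330/91; a_3 = -3888/1729; a_4 = 42138/43225


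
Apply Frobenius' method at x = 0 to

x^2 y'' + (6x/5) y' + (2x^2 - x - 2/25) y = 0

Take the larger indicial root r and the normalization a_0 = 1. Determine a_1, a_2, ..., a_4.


Write in Frobenius form y'' + (p(x)/x) y' + (q(x)/x^2) y = 0:
  p(x) = 6/5,  q(x) = 2x^2 - x - 2/25.
Indicial equation: r(r-1) + (6/5) r + (-2/25) = 0 -> roots r_1 = 1/5, r_2 = -2/5.
Take r = r_1 = 1/5. Let y(x) = x^r sum_{n>=0} a_n x^n with a_0 = 1.
Substitute y = x^r sum a_n x^n and match x^{r+n}. The recurrence is
  D(n) a_n - 1 a_{n-1} + 2 a_{n-2} = 0,  where D(n) = (r+n)(r+n-1) + (6/5)(r+n) + (-2/25).
  a_n = [1 a_{n-1} - 2 a_{n-2}] / D(n).
Since the indicial polynomial factors as (r - r_1)(r - r_2), D(n) = (r_1 + n - r_1)(r_1 + n - r_2) = n(n + 3/5).
Evaluating step by step (a_0 = 1):
  n = 1: D(1) = 1(1 + 3/5) = 8/5; numerator = 1(1) = 1; a_1 = (1)/(8/5) = 5/8
  n = 2: D(2) = 2(2 + 3/5) = 26/5; numerator = 1(5/8) - 2(1) = -11/8; a_2 = (-11/8)/(26/5) = -55/208
  n = 3: D(3) = 3(3 + 3/5) = 54/5; numerator = 1(-55/208) - 2(5/8) = -315/208; a_3 = (-315/208)/(54/5) = -175/1248
  n = 4: D(4) = 4(4 + 3/5) = 92/5; numerator = 1(-175/1248) - 2(-55/208) = 485/1248; a_4 = (485/1248)/(92/5) = 2425/114816

r = 1/5; a_0 = 1; a_1 = 5/8; a_2 = -55/208; a_3 = -175/1248; a_4 = 2425/114816


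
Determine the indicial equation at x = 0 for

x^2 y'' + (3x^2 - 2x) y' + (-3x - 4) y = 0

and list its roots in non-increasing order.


Divide by x^2 to reach normal form y'' + P_1(x) y' + P_2(x) y = 0 with P_1(x) = 3 - 2/x and P_2(x) = -3/x - 4/x^2.
x = 0 is a singular point because the y'-coefficient 3 - 2/x has a pole at x = 0 and the y-coefficient -3/x - 4/x^2 has a pole at x = 0.
It is a regular singular point because x P_1(x) = p(x) = 3x - 2 and x^2 P_2(x) = q(x) = -3x - 4 are polynomials, hence analytic at x = 0.
p(0) = -2,  q(0) = -4.
Indicial equation: r(r-1) + p(0) r + q(0) = 0, i.e. r^2 + (p(0) - 1) r + q(0) = 0, i.e. r^2 - 3 r - 4 = 0.
Discriminant: (-3)^2 - 4(-4) = 25, so r = (3 ± 5)/2.
Solving: r_1 = 4, r_2 = -1.

indicial: r^2 - 3 r - 4 = 0; roots r_1 = 4, r_2 = -1


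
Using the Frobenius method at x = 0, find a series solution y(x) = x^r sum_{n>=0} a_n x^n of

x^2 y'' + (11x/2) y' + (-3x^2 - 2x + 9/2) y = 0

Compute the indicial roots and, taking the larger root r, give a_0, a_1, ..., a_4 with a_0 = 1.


Write in Frobenius form y'' + (p(x)/x) y' + (q(x)/x^2) y = 0:
  p(x) = 11/2,  q(x) = -3x^2 - 2x + 9/2.
Indicial equation: r(r-1) + (11/2) r + (9/2) = 0 -> roots r_1 = -3/2, r_2 = -3.
Take r = r_1 = -3/2. Let y(x) = x^r sum_{n>=0} a_n x^n with a_0 = 1.
Substitute y = x^r sum a_n x^n and match x^{r+n}. The recurrence is
  D(n) a_n - 2 a_{n-1} - 3 a_{n-2} = 0,  where D(n) = (r+n)(r+n-1) + (11/2)(r+n) + (9/2).
  a_n = [2 a_{n-1} + 3 a_{n-2}] / D(n).
Since the indicial polynomial factors as (r - r_1)(r - r_2), D(n) = (r_1 + n - r_1)(r_1 + n - r_2) = n(n + 3/2).
Evaluating step by step (a_0 = 1):
  n = 1: D(1) = 1(1 + 3/2) = 5/2; numerator = 2(1) = 2; a_1 = (2)/(5/2) = 4/5
  n = 2: D(2) = 2(2 + 3/2) = 7; numerator = 2(4/5) + 3(1) = 23/5; a_2 = (23/5)/(7) = 23/35
  n = 3: D(3) = 3(3 + 3/2) = 27/2; numerator = 2(23/35) + 3(4/5) = 26/7; a_3 = (26/7)/(27/2) = 52/189
  n = 4: D(4) = 4(4 + 3/2) = 22; numerator = 2(52/189) + 3(23/35) = 2383/945; a_4 = (2383/945)/(22) = 2383/20790

r = -3/2; a_0 = 1; a_1 = 4/5; a_2 = 23/35; a_3 = 52/189; a_4 = 2383/20790


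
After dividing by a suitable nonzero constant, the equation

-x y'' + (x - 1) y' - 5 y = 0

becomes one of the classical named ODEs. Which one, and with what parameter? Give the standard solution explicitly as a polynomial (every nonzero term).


All three coefficients share the factor -1; dividing through by -1 gives  x y'' + (1 - x) y' + 5 y = 0.
This matches the Laguerre equation x y'' + (1 - x) y' + n y = 0 with n = 5; the polynomial solution is L_5(x).
With y = sum_k a_k x^k, matching x^k gives (k+1)k a_{k+1} + (k+1) a_{k+1} - k a_k + n a_k = 0, i.e. (k+1)^2 a_{k+1} = (k - n) a_k = (k - 5) a_k. The right side vanishes at k = 5, so the series terminates at degree 5.
Standard normalization L_n(0) = 1 gives a_0 = 1. Work upward with a_{k+1} = (k - 5) a_k / (k+1)^2:
  a_1 = (0 - 5)(1) / 1^2 = -5/1 = -5
  a_2 = (1 - 5)(-5) / 2^2 = 20/4 = 5
  a_3 = (2 - 5)(5) / 3^2 = -15/9 = -5/3
  a_4 = (3 - 5)(-5/3) / 4^2 = (10/3)/16 = 5/24
  a_5 = (4 - 5)(5/24) / 5^2 = (-5/24)/25 = -1/120
Hence L_5(x) = -x^5/120 + 5 x^4/24 - 5 x^3/3 + 5 x^2 - 5 x + 1.

L_5(x); series = -x^5/120 + 5 x^4/24 - 5 x^3/3 + 5 x^2 - 5 x + 1


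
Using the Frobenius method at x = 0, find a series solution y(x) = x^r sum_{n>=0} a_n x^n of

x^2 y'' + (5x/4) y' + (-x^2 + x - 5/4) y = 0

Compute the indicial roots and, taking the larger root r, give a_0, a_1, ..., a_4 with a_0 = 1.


Write in Frobenius form y'' + (p(x)/x) y' + (q(x)/x^2) y = 0:
  p(x) = 5/4,  q(x) = -x^2 + x - 5/4.
Indicial equation: r(r-1) + (5/4) r + (-5/4) = 0 -> roots r_1 = 1, r_2 = -5/4.
Take r = r_1 = 1. Let y(x) = x^r sum_{n>=0} a_n x^n with a_0 = 1.
Substitute y = x^r sum a_n x^n and match x^{r+n}. The recurrence is
  D(n) a_n + 1 a_{n-1} - 1 a_{n-2} = 0,  where D(n) = (r+n)(r+n-1) + (5/4)(r+n) + (-5/4).
  a_n = [-1 a_{n-1} + 1 a_{n-2}] / D(n).
Since the indicial polynomial factors as (r - r_1)(r - r_2), D(n) = (r_1 + n - r_1)(r_1 + n - r_2) = n(n + 9/4).
Evaluating step by step (a_0 = 1):
  n = 1: D(1) = 1(1 + 9/4) = 13/4; numerator = -1(1) = -1; a_1 = (-1)/(13/4) = -4/13
  n = 2: D(2) = 2(2 + 9/4) = 17/2; numerator = -1(-4/13) + 1(1) = 17/13; a_2 = (17/13)/(17/2) = 2/13
  n = 3: D(3) = 3(3 + 9/4) = 63/4; numerator = -1(2/13) + 1(-4/13) = -6/13; a_3 = (-6/13)/(63/4) = -8/273
  n = 4: D(4) = 4(4 + 9/4) = 25; numerator = -1(-8/273) + 1(2/13) = 50/273; a_4 = (50/273)/(25) = 2/273

r = 1; a_0 = 1; a_1 = -4/13; a_2 = 2/13; a_3 = -8/273; a_4 = 2/273


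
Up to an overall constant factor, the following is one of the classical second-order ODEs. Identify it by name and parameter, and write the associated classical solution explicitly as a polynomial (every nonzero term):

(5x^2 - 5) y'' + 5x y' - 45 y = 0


All three coefficients share the factor -5; dividing through by -5 gives  (1 - x^2) y'' - x y' + 9 y = 0.
This matches the Chebyshev equation (1 - x^2) y'' - x y' + n^2 y = 0 (note the -x y' term, not -2x y') with n^2 = 9, so n = 3; the polynomial solution is T_3(x).
With y = sum_k a_k x^k, matching x^k gives (k+2)(k+1) a_{k+2} = (k^2 - n^2) a_k = (k - 3)(k + 3) a_k. The right side vanishes at k = 3, so the series with the parity of 3 terminates at degree 3.
Standard normalization: leading coefficient of T_n is 2^(n-1), so a_3 = 2^2 = 4. Work downward with a_k = (k+1)(k+2) a_{k+2} / ((k - 3)(k + 3)):
  a_1 = (2)(3)(4) / ((1 - 3)(1 + 3)) = 24/(-8) = -3
Hence T_3(x) = 4 x^3 - 3 x.

T_3(x); series = 4 x^3 - 3 x


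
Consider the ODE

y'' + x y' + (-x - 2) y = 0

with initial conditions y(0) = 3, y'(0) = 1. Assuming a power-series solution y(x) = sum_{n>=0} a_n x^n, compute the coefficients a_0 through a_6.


Ansatz: y(x) = sum_{n>=0} a_n x^n, so y'(x) = sum_{n>=1} n a_n x^(n-1) and y''(x) = sum_{n>=2} n(n-1) a_n x^(n-2).
Substitute into P(x) y'' + Q(x) y' + R(x) y = 0 with P(x) = 1, Q(x) = x, R(x) = -x - 2, and match powers of x.
Initial conditions: a_0 = 3, a_1 = 1.
Setting the coefficient of each power of x to zero and solving order by order (substituting the coefficients already found):
  x^0: 2 a_2 - 2 a_0 = 0  ->  2 a_2 = 2 a_0 = 6  ->  a_2 = 3
  x^1: 6 a_3 - a_1 - a_0 = 0  ->  6 a_3 = a_1 + a_0 = 4  ->  a_3 = 2/3
  x^2: 12 a_4 - a_1 = 0  ->  12 a_4 = a_1 = 1  ->  a_4 = 1/12
  x^3: 20 a_5 + a_3 - a_2 = 0  ->  20 a_5 = -a_3 + a_2 = 7/3  ->  a_5 = 7/60
  x^4: 30 a_6 + 2 a_4 - a_3 = 0  ->  30 a_6 = -2 a_4 + a_3 = 1/2  ->  a_6 = 1/60
Truncated series: y(x) = 3 + x + 3 x^2 + (2/3) x^3 + (1/12) x^4 + (7/60) x^5 + (1/60) x^6 + O(x^7).

a_0 = 3; a_1 = 1; a_2 = 3; a_3 = 2/3; a_4 = 1/12; a_5 = 7/60; a_6 = 1/60


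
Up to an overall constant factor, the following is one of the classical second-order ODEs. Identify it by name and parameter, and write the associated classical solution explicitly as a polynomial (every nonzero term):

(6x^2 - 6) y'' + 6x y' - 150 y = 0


All three coefficients share the factor -6; dividing through by -6 gives  (1 - x^2) y'' - x y' + 25 y = 0.
This matches the Chebyshev equation (1 - x^2) y'' - x y' + n^2 y = 0 (note the -x y' term, not -2x y') with n^2 = 25, so n = 5; the polynomial solution is T_5(x).
With y = sum_k a_k x^k, matching x^k gives (k+2)(k+1) a_{k+2} = (k^2 - n^2) a_k = (k - 5)(k + 5) a_k. The right side vanishes at k = 5, so the series with the parity of 5 terminates at degree 5.
Standard normalization: leading coefficient of T_n is 2^(n-1), so a_5 = 2^4 = 16. Work downward with a_k = (k+1)(k+2) a_{k+2} / ((k - 5)(k + 5)):
  a_3 = (4)(5)(16) / ((3 - 5)(3 + 5)) = 320/(-16) = -20
  a_1 = (2)(3)(-20) / ((1 - 5)(1 + 5)) = -120/(-24) = 5
Hence T_5(x) = 16 x^5 - 20 x^3 + 5 x.

T_5(x); series = 16 x^5 - 20 x^3 + 5 x


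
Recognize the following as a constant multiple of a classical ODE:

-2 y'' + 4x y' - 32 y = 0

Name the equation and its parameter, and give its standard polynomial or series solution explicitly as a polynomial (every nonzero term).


All three coefficients share the factor -2; dividing through by -2 gives  y'' - 2x y' + 16 y = 0.
This matches the Hermite equation y'' - 2x y' + 2n y = 0 with 2n = 16, so n = 8; the polynomial solution is H_8(x).
With y = sum_k a_k x^k, matching x^k gives (k+2)(k+1) a_{k+2} = 2(k - n) a_k = 2(k - 8) a_k. The right side vanishes at k = 8, so the series with the parity of 8 terminates at degree 8.
Standard normalization: leading coefficient of H_n is 2^n, so a_8 = 2^8 = 256. Work downward with a_k = (k+1)(k+2) a_{k+2} / (2(k - n)):
  a_6 = (7)(8)(256) / (2(6 - 8)) = 14336/(-4) = -3584
  a_4 = (5)(6)(-3584) / (2(4 - 8)) = -107520/(-8) = 13440
  a_2 = (3)(4)(13440) / (2(2 - 8)) = 161280/(-12) = -13440
  a_0 = (1)(2)(-13440) / (2(0 - 8)) = -26880/(-16) = 1680
Hence H_8(x) = 256 x^8 - 3584 x^6 + 13440 x^4 - 13440 x^2 + 1680.

H_8(x); series = 256 x^8 - 3584 x^6 + 13440 x^4 - 13440 x^2 + 1680


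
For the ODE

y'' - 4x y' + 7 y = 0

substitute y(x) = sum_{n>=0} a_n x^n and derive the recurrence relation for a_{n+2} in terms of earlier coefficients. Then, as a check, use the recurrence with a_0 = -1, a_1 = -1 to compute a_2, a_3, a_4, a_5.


Substitute y = sum_n a_n x^n.
y''(x) has coefficient (n+2)(n+1) a_{n+2} at x^n;
-4 x y'(x) has coefficient -4 n a_n at x^n (shift);
7 y(x) has coefficient 7 a_n at x^n.
Matching x^n: (n+2)(n+1) a_{n+2} + (-4n + 7) a_n = 0.
Thus a_{n+2} = (4n - 7) / ((n+1)(n+2)) * a_n.

Check with a_0 = -1, a_1 = -1 (apply the recurrence for n = 0, 1, 2, 3): a_0 = -1, a_1 = -1, a_2 = 7/2, a_3 = 1/2, a_4 = 7/24, a_5 = 1/8.

a_(n+2) = (4n - 7) / ((n+1)(n+2)) * a_n; check: a_0 = -1, a_1 = -1, a_2 = 7/2, a_3 = 1/2, a_4 = 7/24, a_5 = 1/8


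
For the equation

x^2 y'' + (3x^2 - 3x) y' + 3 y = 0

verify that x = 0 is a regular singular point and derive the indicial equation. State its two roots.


Divide by x^2 to reach normal form y'' + P_1(x) y' + P_2(x) y = 0 with P_1(x) = 3 - 3/x and P_2(x) = 3/x^2.
x = 0 is a singular point because the y'-coefficient 3 - 3/x has a pole at x = 0 and the y-coefficient 3/x^2 has a pole at x = 0.
It is a regular singular point because x P_1(x) = p(x) = 3x - 3 and x^2 P_2(x) = q(x) = 3 are polynomials, hence analytic at x = 0.
p(0) = -3,  q(0) = 3.
Indicial equation: r(r-1) + p(0) r + q(0) = 0, i.e. r^2 + (p(0) - 1) r + q(0) = 0, i.e. r^2 - 4 r + 3 = 0.
Discriminant: (-4)^2 - 4(3) = 4, so r = (4 ± 2)/2.
Solving: r_1 = 3, r_2 = 1.

indicial: r^2 - 4 r + 3 = 0; roots r_1 = 3, r_2 = 1
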